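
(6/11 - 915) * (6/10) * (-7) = 211239/55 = 3840.71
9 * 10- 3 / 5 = 447 / 5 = 89.40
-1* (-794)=794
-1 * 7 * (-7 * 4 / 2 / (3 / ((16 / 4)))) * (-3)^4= 10584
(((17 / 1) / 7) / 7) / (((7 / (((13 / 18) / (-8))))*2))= -221 / 98784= -0.00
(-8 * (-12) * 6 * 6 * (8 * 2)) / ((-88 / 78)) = -539136 / 11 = -49012.36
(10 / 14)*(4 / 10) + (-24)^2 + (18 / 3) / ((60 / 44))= 20324 / 35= 580.69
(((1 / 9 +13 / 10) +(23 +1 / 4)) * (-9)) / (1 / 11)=-48829 / 20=-2441.45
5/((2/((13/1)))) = 65/2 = 32.50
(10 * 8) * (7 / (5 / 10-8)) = -224 / 3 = -74.67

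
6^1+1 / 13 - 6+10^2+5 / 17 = 22182 / 221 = 100.37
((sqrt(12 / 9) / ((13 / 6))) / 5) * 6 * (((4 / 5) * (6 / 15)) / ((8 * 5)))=24 * sqrt(3) / 8125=0.01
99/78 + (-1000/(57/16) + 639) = 532879/1482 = 359.57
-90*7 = -630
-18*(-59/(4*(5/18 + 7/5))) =23895/151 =158.25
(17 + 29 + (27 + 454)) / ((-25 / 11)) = -5797 / 25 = -231.88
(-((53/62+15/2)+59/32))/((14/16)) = -10117/868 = -11.66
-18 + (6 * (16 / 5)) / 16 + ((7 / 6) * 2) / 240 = -12089 / 720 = -16.79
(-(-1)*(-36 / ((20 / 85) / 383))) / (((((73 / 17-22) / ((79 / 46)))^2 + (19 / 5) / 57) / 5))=-7926902081325 / 2877479389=-2754.81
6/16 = 3/8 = 0.38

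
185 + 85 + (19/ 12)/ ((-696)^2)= 1569507859/ 5812992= 270.00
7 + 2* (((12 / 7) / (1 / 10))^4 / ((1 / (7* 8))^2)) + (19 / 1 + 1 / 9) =238878731515 / 441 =541675128.15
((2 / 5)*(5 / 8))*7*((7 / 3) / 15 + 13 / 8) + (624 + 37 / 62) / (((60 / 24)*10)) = 1254377 / 44640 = 28.10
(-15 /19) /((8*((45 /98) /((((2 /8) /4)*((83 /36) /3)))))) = -0.01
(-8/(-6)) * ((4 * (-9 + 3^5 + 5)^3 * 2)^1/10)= 218430704/15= 14562046.93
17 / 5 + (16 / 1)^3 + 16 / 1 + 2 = 20587 / 5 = 4117.40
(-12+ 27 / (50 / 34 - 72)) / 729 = -4949 / 291357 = -0.02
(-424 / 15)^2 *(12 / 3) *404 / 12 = 72629504 / 675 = 107599.27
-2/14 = -1/7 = -0.14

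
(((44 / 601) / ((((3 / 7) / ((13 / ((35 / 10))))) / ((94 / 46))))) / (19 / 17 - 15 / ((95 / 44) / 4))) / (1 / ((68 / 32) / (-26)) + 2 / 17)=147620044 / 36797309805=0.00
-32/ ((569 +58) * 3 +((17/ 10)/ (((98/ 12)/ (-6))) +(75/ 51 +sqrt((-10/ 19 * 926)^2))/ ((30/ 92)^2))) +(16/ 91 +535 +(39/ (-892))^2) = 13750151487024393635/ 25692919388714032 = 535.17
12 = 12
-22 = -22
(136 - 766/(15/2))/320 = 127/1200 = 0.11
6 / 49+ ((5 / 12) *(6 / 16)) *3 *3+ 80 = 127837 / 1568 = 81.53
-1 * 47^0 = -1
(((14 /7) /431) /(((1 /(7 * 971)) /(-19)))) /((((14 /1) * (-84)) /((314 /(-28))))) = -2896493 /506856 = -5.71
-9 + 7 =-2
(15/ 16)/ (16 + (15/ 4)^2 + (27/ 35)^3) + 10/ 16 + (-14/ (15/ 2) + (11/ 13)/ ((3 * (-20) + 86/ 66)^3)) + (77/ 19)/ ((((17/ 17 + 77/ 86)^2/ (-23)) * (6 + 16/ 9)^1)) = -544876091586596956812260201/ 119832157771832779589236440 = -4.55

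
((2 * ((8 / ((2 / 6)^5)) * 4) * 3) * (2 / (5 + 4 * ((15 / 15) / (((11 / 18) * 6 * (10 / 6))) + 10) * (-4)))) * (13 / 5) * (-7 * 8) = 747242496 / 8669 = 86197.08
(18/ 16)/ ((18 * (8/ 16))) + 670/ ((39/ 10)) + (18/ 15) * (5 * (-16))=23687/ 312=75.92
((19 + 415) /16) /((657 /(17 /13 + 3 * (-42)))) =-351757 /68328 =-5.15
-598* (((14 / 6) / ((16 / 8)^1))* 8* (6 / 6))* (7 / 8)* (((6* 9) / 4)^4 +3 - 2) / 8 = -7786376507 / 384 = -20277022.15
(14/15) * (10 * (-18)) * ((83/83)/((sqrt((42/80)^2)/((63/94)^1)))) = -10080/47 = -214.47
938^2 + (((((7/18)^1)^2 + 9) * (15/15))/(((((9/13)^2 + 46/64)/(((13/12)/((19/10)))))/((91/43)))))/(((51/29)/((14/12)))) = 173155557832870718/196801199397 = 879850.11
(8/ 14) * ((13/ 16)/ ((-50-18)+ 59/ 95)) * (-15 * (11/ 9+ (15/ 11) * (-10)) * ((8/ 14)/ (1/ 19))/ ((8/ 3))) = -144192425/ 27601112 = -5.22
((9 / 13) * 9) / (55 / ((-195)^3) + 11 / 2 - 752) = -18480150 / 2214081697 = -0.01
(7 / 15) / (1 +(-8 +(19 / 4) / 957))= -8932 / 133885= -0.07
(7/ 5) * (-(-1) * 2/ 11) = 14/ 55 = 0.25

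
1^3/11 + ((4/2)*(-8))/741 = 565/8151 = 0.07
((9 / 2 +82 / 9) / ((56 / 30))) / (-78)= -0.09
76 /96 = 19 /24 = 0.79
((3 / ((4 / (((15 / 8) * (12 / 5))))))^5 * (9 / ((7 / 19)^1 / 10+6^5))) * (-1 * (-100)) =306707887125 / 6051622912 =50.68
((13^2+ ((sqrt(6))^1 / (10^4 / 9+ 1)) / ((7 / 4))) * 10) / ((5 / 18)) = 1296 * sqrt(6) / 70063+ 6084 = 6084.05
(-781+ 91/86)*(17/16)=-1140275/1376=-828.69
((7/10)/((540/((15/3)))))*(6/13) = 7/2340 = 0.00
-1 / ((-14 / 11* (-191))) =-11 / 2674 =-0.00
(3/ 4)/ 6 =1/ 8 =0.12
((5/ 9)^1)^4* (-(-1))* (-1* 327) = -68125/ 2187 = -31.15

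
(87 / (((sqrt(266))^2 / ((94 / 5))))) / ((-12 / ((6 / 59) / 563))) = -0.00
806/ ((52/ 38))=589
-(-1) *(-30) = -30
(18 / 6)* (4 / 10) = 6 / 5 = 1.20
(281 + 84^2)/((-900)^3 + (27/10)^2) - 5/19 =-33137630605/125918180559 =-0.26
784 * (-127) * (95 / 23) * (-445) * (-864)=-3636780940800 / 23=-158120910469.57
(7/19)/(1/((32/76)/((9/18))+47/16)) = 1.39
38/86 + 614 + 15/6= 53057/86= 616.94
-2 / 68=-1 / 34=-0.03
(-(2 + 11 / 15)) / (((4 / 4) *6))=-0.46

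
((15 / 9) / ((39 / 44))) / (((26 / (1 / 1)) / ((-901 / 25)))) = -19822 / 7605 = -2.61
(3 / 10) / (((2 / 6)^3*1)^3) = 59049 / 10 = 5904.90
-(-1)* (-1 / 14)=-1 / 14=-0.07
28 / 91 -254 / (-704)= 3059 / 4576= 0.67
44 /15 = 2.93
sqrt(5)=2.24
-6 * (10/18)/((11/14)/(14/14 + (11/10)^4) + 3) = -1724870/1717383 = -1.00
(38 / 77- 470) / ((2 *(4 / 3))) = -13557 / 77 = -176.06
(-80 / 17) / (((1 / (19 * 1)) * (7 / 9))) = -13680 / 119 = -114.96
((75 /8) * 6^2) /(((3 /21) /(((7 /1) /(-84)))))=-1575 /8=-196.88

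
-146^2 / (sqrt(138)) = -1814.54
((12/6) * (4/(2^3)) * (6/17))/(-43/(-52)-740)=-312/653429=-0.00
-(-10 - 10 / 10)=11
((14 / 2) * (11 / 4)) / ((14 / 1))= 11 / 8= 1.38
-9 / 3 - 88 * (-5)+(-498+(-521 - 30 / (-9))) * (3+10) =-12766.67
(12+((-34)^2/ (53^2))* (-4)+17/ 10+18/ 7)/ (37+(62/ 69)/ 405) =16072684119/ 40664145802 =0.40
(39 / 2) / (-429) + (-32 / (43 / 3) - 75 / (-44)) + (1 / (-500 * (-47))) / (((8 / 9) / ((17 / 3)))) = -50970877 / 88924000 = -0.57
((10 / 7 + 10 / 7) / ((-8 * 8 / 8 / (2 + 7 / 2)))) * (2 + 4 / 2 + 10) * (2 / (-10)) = 11 / 2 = 5.50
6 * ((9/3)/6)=3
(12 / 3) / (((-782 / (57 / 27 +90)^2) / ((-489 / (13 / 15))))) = 1120202830 / 45747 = 24486.91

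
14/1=14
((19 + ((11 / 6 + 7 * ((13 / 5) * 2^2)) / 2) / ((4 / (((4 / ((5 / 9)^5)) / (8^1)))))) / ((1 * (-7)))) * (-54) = 206628057 / 250000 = 826.51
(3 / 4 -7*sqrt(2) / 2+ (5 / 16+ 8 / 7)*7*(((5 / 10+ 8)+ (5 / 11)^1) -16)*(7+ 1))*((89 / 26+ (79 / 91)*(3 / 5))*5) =-11319706 / 1001 -3589*sqrt(2) / 52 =-11406.01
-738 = -738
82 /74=41 /37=1.11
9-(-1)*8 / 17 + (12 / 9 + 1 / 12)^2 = 11.48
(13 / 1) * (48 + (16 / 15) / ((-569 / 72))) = 1770288 / 2845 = 622.25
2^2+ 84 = 88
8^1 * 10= 80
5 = 5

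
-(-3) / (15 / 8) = 8 / 5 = 1.60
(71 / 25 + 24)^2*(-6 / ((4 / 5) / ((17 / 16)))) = -22962291 / 4000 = -5740.57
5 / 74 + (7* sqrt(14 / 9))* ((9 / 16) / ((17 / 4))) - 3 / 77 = 163 / 5698 + 21* sqrt(14) / 68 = 1.18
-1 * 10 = -10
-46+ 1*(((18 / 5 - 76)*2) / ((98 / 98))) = -954 / 5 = -190.80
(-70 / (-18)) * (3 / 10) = 7 / 6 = 1.17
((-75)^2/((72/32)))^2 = 6250000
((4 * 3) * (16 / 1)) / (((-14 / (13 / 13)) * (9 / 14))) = -64 / 3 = -21.33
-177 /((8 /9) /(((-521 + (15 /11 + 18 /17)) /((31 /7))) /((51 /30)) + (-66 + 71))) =10028627955 /788392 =12720.36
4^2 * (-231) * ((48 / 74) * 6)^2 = -76640256 / 1369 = -55982.66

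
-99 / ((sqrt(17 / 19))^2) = -1881 / 17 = -110.65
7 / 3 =2.33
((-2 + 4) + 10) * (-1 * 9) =-108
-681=-681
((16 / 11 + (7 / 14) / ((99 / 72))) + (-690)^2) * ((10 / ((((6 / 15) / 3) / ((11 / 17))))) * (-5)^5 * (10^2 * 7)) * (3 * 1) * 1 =-2577645000000000 / 17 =-151626176470588.24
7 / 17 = 0.41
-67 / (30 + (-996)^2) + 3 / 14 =743800 / 3472161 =0.21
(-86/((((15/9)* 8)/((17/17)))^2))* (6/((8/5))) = -1161/640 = -1.81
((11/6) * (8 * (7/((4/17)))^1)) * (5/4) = 6545/12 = 545.42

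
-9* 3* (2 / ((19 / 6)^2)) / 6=-0.90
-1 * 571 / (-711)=571 / 711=0.80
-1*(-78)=78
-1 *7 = -7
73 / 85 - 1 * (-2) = 243 / 85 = 2.86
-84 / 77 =-12 / 11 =-1.09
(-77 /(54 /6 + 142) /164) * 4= -77 /6191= -0.01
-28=-28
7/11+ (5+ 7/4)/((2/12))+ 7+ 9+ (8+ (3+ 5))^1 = 1609/22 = 73.14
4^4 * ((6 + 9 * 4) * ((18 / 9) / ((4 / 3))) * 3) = 48384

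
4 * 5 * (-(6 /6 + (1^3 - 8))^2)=-720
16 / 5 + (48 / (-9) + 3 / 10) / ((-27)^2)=69833 / 21870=3.19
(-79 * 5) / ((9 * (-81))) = 395 / 729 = 0.54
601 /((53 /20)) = 12020 /53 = 226.79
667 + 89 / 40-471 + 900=43929 / 40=1098.22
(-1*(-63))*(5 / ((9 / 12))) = 420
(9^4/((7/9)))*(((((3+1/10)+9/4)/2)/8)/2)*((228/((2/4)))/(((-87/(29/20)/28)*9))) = -13338513/400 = -33346.28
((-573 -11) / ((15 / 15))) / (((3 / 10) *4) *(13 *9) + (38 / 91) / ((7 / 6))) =-930020 / 224157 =-4.15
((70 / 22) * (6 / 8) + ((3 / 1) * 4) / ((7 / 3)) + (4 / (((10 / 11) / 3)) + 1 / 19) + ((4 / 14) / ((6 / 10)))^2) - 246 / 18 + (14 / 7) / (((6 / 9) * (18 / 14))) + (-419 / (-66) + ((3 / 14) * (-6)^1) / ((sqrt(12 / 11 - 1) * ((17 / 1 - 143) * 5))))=sqrt(11) / 490 + 29537881 / 1843380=16.03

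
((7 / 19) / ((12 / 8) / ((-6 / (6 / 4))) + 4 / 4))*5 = 56 / 19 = 2.95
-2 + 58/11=36/11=3.27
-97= -97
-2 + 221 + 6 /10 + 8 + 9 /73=83119 /365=227.72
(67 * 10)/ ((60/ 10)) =335/ 3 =111.67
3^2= 9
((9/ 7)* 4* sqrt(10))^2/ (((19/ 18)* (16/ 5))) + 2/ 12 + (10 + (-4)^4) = 344.47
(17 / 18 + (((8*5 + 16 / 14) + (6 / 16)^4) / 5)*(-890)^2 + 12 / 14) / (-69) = -420681851899 / 4451328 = -94507.04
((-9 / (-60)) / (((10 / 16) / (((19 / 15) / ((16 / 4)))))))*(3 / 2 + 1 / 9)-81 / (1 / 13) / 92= -292988 / 25875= -11.32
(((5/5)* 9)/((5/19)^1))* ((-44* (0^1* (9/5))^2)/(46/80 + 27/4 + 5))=0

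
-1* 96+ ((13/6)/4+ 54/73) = -94.72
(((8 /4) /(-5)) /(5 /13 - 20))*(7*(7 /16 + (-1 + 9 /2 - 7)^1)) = -4459 /10200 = -0.44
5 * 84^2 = 35280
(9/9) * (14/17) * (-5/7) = -10/17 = -0.59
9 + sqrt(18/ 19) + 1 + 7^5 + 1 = 3 * sqrt(38)/ 19 + 16818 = 16818.97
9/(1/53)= 477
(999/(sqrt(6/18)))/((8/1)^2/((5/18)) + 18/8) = 2220 * sqrt(3)/517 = 7.44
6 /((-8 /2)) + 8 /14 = -13 /14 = -0.93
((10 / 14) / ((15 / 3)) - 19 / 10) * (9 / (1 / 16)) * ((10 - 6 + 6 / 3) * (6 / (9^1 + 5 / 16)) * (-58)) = 295861248 / 5215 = 56732.74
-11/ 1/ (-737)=1/ 67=0.01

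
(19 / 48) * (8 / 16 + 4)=1.78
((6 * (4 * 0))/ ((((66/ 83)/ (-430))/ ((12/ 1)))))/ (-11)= 0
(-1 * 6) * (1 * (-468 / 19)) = 2808 / 19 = 147.79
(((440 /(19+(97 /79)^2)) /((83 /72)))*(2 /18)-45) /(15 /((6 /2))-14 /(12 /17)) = 684100290 /236361839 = 2.89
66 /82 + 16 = 689 /41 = 16.80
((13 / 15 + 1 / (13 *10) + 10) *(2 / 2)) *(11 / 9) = 46651 / 3510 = 13.29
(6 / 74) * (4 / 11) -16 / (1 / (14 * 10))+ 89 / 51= -46458845 / 20757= -2238.23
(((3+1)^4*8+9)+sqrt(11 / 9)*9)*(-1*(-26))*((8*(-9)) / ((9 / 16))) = -6845696 -9984*sqrt(11) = -6878809.18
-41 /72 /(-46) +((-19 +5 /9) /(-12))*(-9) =-45775 /3312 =-13.82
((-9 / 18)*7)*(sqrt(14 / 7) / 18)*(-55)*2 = 385*sqrt(2) / 18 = 30.25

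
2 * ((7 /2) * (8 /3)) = 56 /3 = 18.67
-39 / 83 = -0.47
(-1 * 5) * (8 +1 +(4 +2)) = -75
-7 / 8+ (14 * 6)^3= 4741625 / 8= 592703.12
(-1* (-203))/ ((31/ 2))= 406/ 31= 13.10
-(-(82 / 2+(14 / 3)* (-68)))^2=-687241 / 9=-76360.11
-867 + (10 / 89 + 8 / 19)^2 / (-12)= -7437713482 / 8578443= -867.02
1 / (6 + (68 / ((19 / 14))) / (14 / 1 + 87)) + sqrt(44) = 1919 / 12466 + 2*sqrt(11) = 6.79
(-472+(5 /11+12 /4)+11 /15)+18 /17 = -1309243 /2805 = -466.75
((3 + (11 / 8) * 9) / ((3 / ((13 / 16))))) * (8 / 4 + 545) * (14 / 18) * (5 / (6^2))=10204285 / 41472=246.05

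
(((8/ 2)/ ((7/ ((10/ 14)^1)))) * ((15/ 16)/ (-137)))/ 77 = -75/ 2067604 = -0.00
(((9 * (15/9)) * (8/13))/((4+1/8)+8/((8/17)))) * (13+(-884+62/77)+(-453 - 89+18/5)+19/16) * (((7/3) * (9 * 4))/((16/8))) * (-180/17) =273485.21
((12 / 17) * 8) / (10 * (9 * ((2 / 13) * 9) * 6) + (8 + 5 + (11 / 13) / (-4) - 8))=1664 / 221731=0.01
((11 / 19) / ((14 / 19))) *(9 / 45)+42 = 2951 / 70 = 42.16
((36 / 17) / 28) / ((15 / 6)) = 18 / 595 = 0.03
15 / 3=5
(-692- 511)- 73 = -1276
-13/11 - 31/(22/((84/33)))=-577/121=-4.77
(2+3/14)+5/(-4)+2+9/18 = 97/28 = 3.46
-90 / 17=-5.29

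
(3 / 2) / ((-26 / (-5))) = 15 / 52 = 0.29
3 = 3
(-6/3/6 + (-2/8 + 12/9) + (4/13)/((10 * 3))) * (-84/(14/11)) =-6523/130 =-50.18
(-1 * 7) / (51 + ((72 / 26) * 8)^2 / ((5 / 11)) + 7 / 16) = -13520 / 2184797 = -0.01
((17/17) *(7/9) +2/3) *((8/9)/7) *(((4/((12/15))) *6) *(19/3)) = 19760/567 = 34.85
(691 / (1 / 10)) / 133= 51.95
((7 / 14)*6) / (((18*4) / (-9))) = -3 / 8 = -0.38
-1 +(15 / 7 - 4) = -20 / 7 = -2.86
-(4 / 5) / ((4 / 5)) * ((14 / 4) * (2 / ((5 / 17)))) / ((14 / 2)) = -17 / 5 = -3.40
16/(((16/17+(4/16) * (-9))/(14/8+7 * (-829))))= 6311760/89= 70918.65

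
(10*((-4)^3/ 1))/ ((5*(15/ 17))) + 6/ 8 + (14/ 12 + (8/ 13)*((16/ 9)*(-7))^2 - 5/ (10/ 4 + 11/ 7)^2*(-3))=-46.94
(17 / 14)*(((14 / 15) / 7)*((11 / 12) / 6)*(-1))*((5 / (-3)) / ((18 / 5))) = 935 / 81648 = 0.01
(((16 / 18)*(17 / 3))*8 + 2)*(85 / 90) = 9707 / 243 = 39.95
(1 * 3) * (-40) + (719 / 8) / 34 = -31921 / 272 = -117.36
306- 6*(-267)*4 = 6714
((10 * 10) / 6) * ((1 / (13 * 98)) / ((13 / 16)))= 400 / 24843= 0.02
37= 37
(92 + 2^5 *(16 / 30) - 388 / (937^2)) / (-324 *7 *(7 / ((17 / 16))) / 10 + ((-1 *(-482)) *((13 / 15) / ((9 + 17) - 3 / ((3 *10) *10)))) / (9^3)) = -5783003612377731 / 79226218301889247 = -0.07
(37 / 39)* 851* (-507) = -409331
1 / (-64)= -0.02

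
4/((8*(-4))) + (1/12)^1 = -1/24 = -0.04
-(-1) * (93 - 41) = 52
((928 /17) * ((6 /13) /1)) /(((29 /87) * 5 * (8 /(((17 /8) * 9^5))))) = 15411789 /65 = 237104.45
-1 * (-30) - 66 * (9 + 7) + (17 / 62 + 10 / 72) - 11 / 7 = -8024161 / 7812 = -1027.16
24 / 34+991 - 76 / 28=117690 / 119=988.99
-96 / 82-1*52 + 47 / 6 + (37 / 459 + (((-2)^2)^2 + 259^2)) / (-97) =-737.06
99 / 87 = 33 / 29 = 1.14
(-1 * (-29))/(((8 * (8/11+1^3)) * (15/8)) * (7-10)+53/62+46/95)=-1878910/4949193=-0.38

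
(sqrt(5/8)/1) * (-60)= -15 * sqrt(10)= -47.43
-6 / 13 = -0.46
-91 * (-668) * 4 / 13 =18704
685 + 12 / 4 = 688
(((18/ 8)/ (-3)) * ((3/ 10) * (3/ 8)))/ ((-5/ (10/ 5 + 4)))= 81/ 800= 0.10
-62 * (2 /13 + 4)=-3348 /13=-257.54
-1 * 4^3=-64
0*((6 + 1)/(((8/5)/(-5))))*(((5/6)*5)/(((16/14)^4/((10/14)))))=0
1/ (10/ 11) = 11/ 10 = 1.10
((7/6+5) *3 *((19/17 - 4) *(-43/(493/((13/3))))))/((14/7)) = 1013467/100572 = 10.08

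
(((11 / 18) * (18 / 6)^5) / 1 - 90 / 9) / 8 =277 / 16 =17.31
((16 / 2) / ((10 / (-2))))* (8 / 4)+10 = 34 / 5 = 6.80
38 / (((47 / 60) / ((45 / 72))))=1425 / 47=30.32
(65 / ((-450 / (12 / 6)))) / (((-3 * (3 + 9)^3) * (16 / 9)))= 13 / 414720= 0.00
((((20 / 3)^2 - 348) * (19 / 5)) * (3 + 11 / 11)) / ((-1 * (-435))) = -207632 / 19575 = -10.61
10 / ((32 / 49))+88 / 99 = 2333 / 144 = 16.20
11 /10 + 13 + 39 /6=103 /5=20.60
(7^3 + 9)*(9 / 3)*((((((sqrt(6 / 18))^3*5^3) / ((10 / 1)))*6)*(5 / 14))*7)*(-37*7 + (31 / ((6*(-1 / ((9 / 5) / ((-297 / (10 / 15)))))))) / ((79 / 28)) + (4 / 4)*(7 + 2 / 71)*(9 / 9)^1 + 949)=2322345465200*sqrt(3) / 151443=26560622.40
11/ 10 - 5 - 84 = -879/ 10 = -87.90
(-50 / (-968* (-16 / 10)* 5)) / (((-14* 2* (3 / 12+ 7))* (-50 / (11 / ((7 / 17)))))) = -17 / 1000384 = -0.00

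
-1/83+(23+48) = 5892/83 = 70.99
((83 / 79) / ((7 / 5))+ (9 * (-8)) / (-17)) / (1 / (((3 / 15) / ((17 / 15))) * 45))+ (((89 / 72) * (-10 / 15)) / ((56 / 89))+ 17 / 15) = 27213409477 / 690409440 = 39.42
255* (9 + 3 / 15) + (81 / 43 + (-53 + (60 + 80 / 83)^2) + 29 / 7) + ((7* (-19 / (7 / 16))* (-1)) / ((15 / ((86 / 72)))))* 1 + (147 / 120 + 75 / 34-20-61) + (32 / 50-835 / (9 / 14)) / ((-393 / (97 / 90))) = 6694514571058494889 / 1122145496829000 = 5965.82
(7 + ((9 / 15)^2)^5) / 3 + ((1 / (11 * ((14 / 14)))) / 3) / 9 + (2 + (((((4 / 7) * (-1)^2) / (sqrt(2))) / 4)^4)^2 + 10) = 3835933370895941041 / 267522796406250000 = 14.34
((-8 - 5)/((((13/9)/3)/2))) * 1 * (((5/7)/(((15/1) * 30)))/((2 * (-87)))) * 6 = 3/1015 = 0.00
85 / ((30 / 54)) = 153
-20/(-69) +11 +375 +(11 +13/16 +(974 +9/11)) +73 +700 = 26060059/12144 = 2145.92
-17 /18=-0.94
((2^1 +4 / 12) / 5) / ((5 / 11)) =1.03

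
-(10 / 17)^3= -1000 / 4913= -0.20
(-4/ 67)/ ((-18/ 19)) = 0.06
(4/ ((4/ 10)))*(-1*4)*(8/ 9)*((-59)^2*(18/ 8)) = -278480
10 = 10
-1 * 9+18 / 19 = -153 / 19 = -8.05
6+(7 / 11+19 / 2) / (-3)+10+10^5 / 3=733611 / 22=33345.95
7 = 7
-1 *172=-172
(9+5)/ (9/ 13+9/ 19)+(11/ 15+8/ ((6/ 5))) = 13973/ 720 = 19.41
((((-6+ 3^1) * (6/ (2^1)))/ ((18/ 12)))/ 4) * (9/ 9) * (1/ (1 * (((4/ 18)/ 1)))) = -27/ 4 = -6.75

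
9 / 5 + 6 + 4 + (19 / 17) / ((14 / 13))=15277 / 1190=12.84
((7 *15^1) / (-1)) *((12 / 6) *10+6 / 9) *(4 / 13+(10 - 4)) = -177940 / 13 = -13687.69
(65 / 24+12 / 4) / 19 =137 / 456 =0.30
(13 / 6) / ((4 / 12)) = 13 / 2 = 6.50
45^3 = 91125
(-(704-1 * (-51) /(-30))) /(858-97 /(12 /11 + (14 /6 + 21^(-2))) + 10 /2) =-58368153 /69371195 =-0.84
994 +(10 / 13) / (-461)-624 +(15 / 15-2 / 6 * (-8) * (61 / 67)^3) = 2017025423641 / 5407417977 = 373.01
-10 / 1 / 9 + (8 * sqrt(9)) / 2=10.89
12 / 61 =0.20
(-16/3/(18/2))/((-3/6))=32/27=1.19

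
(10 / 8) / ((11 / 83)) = 415 / 44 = 9.43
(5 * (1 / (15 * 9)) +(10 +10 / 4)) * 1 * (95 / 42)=64315 / 2268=28.36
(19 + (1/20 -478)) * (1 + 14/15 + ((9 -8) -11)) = 1110659/300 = 3702.20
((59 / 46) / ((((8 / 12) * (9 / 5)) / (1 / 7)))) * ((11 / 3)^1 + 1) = 295 / 414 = 0.71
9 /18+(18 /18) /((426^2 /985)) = 91723 /181476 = 0.51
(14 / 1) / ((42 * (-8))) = -1 / 24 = -0.04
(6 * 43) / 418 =129 / 209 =0.62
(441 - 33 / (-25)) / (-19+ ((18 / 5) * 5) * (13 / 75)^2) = -276450 / 11537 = -23.96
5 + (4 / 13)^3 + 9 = 30822 / 2197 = 14.03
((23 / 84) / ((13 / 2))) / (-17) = -23 / 9282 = -0.00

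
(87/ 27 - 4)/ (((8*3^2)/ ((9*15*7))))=-245/ 24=-10.21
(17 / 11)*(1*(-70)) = -1190 / 11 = -108.18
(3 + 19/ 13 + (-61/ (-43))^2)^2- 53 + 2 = -5250617594/ 577777369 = -9.09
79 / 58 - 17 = -907 / 58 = -15.64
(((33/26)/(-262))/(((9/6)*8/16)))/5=-11/8515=-0.00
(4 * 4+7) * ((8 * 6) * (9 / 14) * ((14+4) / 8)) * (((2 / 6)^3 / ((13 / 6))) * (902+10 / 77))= 172548576 / 7007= 24625.17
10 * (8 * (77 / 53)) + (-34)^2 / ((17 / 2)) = 13368 / 53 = 252.23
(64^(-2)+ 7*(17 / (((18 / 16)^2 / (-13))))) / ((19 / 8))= -405536687 / 787968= -514.66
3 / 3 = 1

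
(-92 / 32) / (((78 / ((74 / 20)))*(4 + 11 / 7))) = -5957 / 243360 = -0.02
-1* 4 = -4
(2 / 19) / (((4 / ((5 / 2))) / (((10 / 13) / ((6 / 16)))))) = 100 / 741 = 0.13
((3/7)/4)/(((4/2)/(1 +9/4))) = 39/224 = 0.17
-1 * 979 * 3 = -2937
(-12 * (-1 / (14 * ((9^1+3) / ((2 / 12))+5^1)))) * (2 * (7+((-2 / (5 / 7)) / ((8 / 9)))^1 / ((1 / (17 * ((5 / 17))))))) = -0.19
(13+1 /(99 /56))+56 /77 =1415 /99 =14.29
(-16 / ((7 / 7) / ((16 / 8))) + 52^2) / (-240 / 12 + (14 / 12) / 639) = -10244448 / 76673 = -133.61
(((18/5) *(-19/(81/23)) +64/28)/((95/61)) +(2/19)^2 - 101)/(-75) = 1.49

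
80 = 80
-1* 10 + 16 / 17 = -154 / 17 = -9.06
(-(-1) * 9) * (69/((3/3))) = 621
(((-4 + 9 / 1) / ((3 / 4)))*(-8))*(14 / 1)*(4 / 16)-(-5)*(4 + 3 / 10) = -165.17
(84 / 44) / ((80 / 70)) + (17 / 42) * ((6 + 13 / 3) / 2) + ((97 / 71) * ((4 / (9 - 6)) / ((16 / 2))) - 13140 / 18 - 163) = -349935899 / 393624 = -889.01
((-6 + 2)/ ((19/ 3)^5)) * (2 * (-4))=7776/ 2476099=0.00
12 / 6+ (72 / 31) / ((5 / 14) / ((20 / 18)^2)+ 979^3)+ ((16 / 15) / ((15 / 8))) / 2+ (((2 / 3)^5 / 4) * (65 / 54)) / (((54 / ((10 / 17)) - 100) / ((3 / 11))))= 458525082399548709362 / 200832102231254636175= 2.28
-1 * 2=-2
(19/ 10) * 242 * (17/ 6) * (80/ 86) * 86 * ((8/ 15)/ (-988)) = -32912/ 585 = -56.26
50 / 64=25 / 32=0.78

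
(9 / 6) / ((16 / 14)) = 21 / 16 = 1.31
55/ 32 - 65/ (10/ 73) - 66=-17241/ 32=-538.78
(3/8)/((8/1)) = 3/64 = 0.05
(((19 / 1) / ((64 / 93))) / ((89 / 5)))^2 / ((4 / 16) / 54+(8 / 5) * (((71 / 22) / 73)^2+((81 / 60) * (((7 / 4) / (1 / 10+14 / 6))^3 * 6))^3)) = 75065086187789528603325477375 / 1365667078756274719093373562808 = 0.05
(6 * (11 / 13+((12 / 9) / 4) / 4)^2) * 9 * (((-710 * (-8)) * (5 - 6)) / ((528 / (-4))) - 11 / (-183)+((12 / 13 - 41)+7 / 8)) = 17115674575 / 94347968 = 181.41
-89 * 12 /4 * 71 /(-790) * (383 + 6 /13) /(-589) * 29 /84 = -182701247 /33874568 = -5.39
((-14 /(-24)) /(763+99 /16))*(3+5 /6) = 322 /110763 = 0.00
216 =216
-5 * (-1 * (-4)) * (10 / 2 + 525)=-10600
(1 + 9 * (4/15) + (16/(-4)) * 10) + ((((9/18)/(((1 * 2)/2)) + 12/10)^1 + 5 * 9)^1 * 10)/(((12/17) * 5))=5743/60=95.72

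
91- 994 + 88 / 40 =-4504 / 5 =-900.80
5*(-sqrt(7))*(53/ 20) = -53*sqrt(7)/ 4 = -35.06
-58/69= -0.84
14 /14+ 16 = 17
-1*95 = -95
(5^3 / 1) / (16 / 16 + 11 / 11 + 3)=25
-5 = -5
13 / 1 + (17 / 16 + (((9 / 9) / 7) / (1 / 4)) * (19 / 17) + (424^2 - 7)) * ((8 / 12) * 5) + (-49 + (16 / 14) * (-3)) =1711304467 / 2856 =599196.24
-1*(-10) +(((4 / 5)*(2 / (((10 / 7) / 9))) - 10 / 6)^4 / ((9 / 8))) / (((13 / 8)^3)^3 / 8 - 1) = 1388921394730079442482 / 2714032130164453125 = 511.76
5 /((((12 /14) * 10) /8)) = 14 /3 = 4.67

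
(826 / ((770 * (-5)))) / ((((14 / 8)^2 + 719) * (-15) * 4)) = 236 / 47656125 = 0.00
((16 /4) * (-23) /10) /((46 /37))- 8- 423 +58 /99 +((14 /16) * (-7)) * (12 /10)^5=-140163922 /309375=-453.06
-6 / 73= -0.08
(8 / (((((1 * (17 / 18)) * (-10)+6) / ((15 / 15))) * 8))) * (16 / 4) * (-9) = 324 / 31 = 10.45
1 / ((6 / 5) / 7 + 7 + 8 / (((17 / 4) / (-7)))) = -595 / 3573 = -0.17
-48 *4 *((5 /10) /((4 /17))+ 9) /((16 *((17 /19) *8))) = -5073 /272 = -18.65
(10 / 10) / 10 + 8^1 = 81 / 10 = 8.10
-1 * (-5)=5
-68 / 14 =-34 / 7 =-4.86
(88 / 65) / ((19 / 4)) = 352 / 1235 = 0.29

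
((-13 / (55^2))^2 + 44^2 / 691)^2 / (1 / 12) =3766163703698132578092 / 39981364397953515625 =94.20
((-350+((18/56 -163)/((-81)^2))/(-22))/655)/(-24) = 282909409/12706714944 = 0.02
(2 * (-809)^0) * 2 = 4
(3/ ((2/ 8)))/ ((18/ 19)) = 38/ 3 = 12.67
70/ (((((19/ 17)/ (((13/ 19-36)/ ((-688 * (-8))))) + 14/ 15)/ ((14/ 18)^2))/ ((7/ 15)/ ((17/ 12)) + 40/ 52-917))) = 388218628105/ 1734201027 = 223.86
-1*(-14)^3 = 2744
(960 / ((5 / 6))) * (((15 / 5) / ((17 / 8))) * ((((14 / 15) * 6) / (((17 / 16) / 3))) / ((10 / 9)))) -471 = 163812129 / 7225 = 22672.96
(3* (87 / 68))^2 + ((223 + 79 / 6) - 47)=203.90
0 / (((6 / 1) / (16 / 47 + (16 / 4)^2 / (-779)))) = 0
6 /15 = 2 /5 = 0.40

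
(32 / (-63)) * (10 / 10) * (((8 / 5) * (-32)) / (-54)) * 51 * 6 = -147.37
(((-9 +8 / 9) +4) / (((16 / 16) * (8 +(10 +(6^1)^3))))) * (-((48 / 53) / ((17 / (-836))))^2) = 34.85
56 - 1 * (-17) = 73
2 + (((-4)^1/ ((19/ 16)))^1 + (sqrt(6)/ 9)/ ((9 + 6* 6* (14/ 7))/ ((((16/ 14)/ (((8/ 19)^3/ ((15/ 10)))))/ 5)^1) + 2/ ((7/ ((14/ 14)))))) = -26/ 19 + 48013* sqrt(6)/ 7743942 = -1.35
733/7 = 104.71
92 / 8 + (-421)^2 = 354505 / 2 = 177252.50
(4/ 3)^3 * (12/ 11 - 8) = -4864/ 297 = -16.38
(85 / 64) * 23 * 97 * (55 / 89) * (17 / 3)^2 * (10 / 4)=15071241625 / 102528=146996.35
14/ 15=0.93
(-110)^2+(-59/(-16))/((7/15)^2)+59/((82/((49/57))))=22201873747/1832208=12117.55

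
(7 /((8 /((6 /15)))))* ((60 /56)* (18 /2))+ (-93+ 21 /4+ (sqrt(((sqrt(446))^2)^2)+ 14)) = 3005 /8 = 375.62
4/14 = 2/7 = 0.29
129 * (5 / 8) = 645 / 8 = 80.62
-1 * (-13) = 13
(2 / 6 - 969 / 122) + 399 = 143249 / 366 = 391.39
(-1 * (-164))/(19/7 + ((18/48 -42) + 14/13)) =-4.33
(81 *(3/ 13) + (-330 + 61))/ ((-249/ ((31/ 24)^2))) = 1563547/ 932256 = 1.68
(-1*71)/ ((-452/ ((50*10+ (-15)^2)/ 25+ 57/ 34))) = 74053/ 15368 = 4.82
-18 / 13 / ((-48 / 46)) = 69 / 52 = 1.33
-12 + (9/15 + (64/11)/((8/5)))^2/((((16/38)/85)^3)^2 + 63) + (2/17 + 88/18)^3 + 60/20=56570221095486224776625583071122/484434842976674190194280061023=116.78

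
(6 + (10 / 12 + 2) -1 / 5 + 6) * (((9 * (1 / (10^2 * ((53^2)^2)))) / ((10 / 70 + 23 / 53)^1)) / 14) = 1317 / 63719356000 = 0.00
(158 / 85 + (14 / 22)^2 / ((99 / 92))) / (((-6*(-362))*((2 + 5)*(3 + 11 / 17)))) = 1137931 / 28229950980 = 0.00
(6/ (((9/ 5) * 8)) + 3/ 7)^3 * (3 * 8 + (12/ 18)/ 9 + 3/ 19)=4449191641/ 304057152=14.63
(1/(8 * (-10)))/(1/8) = -1/10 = -0.10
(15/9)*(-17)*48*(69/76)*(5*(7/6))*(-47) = 6431950/19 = 338523.68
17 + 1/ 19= 324/ 19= 17.05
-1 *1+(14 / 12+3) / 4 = 1 / 24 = 0.04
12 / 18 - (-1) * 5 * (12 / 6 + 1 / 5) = 35 / 3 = 11.67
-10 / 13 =-0.77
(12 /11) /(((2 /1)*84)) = 1 /154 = 0.01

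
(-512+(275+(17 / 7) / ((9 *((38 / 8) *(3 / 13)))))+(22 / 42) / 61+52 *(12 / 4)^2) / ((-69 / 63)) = -50656586 / 239913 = -211.15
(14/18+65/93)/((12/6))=206/279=0.74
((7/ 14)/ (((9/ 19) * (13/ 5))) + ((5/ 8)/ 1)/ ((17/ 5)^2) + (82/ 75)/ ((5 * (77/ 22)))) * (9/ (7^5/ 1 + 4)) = 123676927/ 442112489000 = 0.00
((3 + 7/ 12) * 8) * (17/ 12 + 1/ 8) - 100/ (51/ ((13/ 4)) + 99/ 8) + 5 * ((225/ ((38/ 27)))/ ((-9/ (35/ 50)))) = -3583802/ 166383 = -21.54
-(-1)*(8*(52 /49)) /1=416 /49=8.49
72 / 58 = 36 / 29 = 1.24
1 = 1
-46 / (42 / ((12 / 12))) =-23 / 21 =-1.10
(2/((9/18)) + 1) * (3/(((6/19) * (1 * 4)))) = 95/8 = 11.88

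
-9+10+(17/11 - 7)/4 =-4/11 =-0.36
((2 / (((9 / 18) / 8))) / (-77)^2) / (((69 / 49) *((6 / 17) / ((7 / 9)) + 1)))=3808 / 1444377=0.00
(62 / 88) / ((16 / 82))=1271 / 352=3.61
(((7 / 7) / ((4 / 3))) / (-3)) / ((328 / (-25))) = 25 / 1312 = 0.02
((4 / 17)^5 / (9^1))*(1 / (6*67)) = 512 / 2568521313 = 0.00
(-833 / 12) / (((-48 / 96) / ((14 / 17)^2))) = 4802 / 51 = 94.16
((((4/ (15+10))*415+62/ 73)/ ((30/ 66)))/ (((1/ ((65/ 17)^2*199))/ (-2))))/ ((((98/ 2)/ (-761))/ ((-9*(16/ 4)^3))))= -7700759300.12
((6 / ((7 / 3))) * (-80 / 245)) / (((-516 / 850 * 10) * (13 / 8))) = 16320 / 191737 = 0.09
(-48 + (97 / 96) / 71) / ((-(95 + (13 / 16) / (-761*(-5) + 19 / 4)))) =0.51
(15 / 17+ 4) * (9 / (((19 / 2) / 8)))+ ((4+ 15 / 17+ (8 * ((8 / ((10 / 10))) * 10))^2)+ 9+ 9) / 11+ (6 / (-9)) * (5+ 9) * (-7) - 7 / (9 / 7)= 1193872034 / 31977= 37335.34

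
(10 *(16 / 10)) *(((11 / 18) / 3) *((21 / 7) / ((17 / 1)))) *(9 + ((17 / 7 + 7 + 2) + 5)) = 15664 / 1071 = 14.63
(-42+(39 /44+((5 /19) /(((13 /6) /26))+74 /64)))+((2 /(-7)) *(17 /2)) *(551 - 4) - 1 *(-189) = -55066293 /46816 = -1176.23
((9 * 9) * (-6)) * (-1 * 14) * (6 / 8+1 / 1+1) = 18711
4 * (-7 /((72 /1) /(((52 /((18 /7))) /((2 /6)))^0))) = -7 /18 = -0.39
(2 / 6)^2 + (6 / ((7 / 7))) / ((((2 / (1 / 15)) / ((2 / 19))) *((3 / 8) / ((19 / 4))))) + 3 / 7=0.81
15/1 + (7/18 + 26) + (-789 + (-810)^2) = 11796343/18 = 655352.39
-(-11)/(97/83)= 913/97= 9.41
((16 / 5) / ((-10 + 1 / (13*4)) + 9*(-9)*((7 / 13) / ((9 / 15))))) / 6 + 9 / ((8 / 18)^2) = 47002909 / 1031760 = 45.56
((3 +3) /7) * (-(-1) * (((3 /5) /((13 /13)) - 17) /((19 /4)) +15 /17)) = -3558 /1615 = -2.20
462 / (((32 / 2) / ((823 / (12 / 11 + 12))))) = 697081 / 384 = 1815.32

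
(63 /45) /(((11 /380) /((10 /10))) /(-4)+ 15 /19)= 2128 /1189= 1.79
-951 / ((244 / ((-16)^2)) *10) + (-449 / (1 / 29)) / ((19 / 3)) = -12492423 / 5795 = -2155.72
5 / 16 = 0.31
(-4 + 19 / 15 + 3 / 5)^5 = -33554432 / 759375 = -44.19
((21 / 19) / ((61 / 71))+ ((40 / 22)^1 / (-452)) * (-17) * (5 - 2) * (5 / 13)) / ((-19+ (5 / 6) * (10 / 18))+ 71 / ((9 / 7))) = 1380822876 / 37100724661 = 0.04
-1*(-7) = 7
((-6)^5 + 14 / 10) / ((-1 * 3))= 38873 / 15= 2591.53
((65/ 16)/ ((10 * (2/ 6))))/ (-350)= -39/ 11200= -0.00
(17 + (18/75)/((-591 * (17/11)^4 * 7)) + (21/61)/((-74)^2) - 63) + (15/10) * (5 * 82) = 547274914066277723/961818740563100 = 569.00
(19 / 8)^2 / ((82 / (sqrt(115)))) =361 * sqrt(115) / 5248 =0.74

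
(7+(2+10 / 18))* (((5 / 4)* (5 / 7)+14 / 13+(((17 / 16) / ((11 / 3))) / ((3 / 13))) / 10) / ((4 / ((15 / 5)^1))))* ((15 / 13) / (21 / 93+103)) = 0.17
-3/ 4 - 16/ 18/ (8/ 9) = -1.75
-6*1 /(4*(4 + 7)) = -3 /22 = -0.14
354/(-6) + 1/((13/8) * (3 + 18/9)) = -3827/65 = -58.88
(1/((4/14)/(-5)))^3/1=-42875/8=-5359.38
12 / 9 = 4 / 3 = 1.33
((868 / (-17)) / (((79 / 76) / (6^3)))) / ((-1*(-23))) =-14249088 / 30889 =-461.30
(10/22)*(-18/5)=-18/11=-1.64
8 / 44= 2 / 11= 0.18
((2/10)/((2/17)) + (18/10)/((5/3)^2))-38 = -8913/250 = -35.65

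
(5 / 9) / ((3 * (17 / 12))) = 20 / 153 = 0.13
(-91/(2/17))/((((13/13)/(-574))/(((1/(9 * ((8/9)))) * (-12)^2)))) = 7991802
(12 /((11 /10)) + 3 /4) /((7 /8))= 1026 /77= 13.32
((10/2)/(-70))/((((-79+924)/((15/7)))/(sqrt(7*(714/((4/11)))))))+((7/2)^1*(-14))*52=-2548 - 3*sqrt(1122)/4732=-2548.02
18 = 18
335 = 335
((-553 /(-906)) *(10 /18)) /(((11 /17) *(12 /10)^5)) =146890625 /697460544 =0.21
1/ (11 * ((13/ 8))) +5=723/ 143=5.06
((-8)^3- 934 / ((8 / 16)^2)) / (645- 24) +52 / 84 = -3005 / 483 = -6.22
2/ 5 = 0.40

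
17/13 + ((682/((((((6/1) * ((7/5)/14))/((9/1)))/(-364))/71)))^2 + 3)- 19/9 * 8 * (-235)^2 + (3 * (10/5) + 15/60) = 32712714640589125741/468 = 69898962907241721.67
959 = 959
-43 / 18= -2.39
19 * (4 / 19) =4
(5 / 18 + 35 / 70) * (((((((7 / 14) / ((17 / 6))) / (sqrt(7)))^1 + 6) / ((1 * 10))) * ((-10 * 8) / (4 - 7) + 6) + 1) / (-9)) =-721 / 405 - 49 * sqrt(7) / 6885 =-1.80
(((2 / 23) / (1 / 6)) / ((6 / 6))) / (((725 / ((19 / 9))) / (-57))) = -1444 / 16675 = -0.09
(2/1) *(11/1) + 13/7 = 167/7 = 23.86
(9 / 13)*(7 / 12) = 21 / 52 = 0.40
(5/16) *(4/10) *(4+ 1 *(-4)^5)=-255/2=-127.50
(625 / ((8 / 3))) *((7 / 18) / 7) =625 / 48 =13.02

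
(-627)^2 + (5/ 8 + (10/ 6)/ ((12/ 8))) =28305413/ 72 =393130.74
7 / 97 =0.07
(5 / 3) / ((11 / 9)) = 15 / 11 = 1.36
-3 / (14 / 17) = -51 / 14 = -3.64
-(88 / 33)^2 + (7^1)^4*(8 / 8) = 21545 / 9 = 2393.89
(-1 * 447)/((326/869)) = -388443/326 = -1191.54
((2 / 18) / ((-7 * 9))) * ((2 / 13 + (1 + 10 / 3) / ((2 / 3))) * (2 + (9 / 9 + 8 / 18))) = -5363 / 132678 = -0.04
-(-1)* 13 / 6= 13 / 6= 2.17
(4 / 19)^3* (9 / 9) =0.01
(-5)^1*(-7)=35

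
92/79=1.16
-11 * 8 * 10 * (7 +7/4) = -7700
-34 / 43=-0.79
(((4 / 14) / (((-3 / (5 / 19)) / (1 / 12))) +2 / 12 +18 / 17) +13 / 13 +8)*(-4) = -832144 / 20349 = -40.89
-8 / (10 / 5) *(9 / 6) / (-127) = 6 / 127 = 0.05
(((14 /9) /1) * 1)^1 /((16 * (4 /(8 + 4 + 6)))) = 0.44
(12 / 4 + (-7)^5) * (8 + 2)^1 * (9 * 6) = -9074160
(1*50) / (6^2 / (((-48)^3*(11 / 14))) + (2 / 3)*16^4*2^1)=281600 / 492131667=0.00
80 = 80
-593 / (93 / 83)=-529.24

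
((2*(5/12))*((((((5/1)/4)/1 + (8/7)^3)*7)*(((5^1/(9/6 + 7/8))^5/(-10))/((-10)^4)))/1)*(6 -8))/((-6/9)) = -2408320/121328851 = -0.02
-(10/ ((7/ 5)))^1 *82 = -585.71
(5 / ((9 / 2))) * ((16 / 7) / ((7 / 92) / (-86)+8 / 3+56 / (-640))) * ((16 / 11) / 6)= 101273600 / 424102833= 0.24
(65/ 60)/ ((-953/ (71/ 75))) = -923/ 857700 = -0.00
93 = 93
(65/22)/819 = 5/1386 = 0.00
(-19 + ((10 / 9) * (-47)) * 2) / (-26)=4.75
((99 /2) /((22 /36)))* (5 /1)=405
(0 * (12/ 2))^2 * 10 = 0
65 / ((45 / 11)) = 15.89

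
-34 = -34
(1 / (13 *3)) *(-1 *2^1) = -2 / 39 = -0.05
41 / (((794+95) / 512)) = 20992 / 889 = 23.61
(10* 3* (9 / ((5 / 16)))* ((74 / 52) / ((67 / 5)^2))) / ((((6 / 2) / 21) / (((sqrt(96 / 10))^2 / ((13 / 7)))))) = 187971840 / 758641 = 247.77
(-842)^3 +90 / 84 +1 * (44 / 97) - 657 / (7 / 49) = -810661203675 / 1358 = -596952285.47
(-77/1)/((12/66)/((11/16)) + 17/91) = -847847/4969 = -170.63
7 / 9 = 0.78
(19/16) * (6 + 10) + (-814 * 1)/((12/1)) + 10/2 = -263/6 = -43.83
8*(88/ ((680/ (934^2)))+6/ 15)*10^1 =153535200/ 17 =9031482.35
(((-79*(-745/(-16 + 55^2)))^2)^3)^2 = 1727429645261504194297539162728180067141762188144775390625/550891730124304802867179492479594769460481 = 3135697181135251.34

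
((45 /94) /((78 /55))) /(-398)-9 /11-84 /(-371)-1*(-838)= 474886271833 /567091096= 837.41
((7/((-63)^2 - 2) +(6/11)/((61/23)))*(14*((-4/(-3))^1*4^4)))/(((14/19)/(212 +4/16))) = 760031465216/2661857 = 285526.78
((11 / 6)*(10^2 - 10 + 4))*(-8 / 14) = -2068 / 21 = -98.48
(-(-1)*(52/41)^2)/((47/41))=2704/1927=1.40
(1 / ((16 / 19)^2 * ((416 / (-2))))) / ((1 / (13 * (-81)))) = 29241 / 4096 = 7.14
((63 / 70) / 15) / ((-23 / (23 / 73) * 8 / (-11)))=33 / 29200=0.00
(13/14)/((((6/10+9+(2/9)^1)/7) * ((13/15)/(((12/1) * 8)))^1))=16200/221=73.30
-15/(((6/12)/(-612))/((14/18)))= 14280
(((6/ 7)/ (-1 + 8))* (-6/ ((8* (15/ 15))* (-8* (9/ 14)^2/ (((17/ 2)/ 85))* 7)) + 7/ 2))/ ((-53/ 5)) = -1081/ 26712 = -0.04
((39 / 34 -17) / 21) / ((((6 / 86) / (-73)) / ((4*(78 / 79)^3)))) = 25489031568 / 8381663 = 3041.05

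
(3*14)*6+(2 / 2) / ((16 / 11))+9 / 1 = 4187 / 16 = 261.69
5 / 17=0.29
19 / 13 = 1.46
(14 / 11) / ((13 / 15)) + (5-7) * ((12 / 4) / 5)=192 / 715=0.27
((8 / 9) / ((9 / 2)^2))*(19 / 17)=608 / 12393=0.05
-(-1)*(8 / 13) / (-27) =-8 / 351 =-0.02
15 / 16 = 0.94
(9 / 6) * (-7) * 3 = -63 / 2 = -31.50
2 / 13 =0.15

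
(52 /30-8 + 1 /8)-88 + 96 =223 /120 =1.86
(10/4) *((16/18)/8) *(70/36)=175/324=0.54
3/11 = 0.27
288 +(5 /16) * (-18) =2259 /8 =282.38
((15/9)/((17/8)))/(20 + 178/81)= 540/15283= 0.04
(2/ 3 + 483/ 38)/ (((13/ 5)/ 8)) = 30500/ 741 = 41.16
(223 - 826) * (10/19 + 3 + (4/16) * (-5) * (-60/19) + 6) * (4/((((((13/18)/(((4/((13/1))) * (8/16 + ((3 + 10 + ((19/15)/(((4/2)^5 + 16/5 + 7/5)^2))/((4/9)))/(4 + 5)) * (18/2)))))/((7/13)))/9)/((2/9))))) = -31270849376256/155325703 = -201324.37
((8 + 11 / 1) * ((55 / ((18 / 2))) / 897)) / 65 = 209 / 104949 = 0.00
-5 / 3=-1.67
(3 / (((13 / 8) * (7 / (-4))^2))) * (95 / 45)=2432 / 1911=1.27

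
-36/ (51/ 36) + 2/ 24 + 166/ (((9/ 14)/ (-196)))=-30989773/ 612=-50636.88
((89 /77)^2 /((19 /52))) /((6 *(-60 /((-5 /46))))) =102973 /93275028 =0.00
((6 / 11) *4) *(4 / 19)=96 / 209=0.46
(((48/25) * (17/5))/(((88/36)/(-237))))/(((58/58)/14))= -12183696/1375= -8860.87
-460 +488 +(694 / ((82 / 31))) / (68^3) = 360978693 / 12891712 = 28.00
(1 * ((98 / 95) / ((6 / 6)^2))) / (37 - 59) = -0.05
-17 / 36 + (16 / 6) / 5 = 11 / 180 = 0.06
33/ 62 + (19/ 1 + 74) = 5799/ 62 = 93.53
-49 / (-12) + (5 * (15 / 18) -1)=7.25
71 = 71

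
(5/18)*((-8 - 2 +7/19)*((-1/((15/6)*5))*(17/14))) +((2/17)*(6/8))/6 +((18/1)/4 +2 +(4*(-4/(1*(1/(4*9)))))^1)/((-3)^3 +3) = 13025407/542640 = 24.00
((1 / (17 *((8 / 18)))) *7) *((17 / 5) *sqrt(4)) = 63 / 10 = 6.30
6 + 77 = 83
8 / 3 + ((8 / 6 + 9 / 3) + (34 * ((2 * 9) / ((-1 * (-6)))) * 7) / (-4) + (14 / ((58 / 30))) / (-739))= -7351253 / 42862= -171.51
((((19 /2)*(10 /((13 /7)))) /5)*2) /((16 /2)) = 2.56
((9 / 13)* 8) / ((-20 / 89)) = -1602 / 65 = -24.65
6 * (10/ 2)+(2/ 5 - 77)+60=67/ 5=13.40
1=1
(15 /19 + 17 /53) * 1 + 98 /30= 66113 /15105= 4.38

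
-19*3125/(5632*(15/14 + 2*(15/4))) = -83125/67584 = -1.23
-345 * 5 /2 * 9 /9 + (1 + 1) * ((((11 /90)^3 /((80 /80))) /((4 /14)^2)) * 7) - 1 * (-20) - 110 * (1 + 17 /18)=-1056.08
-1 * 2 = -2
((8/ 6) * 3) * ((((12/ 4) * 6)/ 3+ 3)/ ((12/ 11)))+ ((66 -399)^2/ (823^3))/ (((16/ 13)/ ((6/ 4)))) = 588662830623/ 17838136544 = 33.00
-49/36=-1.36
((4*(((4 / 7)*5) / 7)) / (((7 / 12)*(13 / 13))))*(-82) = -78720 / 343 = -229.50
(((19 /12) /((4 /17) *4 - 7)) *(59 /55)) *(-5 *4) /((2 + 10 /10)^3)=19057 /91773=0.21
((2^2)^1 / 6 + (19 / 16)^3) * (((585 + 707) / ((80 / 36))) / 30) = 9292387 / 204800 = 45.37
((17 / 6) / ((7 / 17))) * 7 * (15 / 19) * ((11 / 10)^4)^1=4231249 / 76000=55.67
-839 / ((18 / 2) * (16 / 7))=-5873 / 144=-40.78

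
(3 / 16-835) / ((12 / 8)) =-13357 / 24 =-556.54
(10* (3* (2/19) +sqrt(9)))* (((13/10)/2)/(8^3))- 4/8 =-8909/19456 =-0.46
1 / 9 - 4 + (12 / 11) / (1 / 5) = 155 / 99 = 1.57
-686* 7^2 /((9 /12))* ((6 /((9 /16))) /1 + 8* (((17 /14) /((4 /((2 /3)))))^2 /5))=-64935388 /135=-481002.87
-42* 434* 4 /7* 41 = -427056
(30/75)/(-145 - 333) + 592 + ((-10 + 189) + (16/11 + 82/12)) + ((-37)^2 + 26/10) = 169640461/78870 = 2150.89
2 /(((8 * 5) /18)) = 9 /10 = 0.90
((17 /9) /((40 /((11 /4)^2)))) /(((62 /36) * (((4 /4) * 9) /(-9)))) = -2057 /9920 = -0.21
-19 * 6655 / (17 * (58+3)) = -126445 / 1037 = -121.93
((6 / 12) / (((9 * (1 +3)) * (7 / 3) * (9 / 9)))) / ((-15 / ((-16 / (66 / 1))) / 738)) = 82 / 1155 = 0.07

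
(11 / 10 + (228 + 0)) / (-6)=-2291 / 60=-38.18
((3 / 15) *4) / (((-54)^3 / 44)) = -22 / 98415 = -0.00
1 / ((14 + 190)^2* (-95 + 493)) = 1 / 16563168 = 0.00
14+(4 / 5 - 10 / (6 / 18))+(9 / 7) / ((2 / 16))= -172 / 35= -4.91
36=36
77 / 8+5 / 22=9.85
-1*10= -10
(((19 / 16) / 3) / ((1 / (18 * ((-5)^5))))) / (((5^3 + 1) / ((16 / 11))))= -257.03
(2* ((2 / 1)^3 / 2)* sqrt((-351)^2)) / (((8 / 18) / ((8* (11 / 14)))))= 277992 / 7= 39713.14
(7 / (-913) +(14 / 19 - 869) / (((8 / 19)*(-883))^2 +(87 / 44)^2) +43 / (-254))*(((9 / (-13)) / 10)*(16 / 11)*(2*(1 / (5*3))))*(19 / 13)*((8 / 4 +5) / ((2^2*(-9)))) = -364001553188946022 / 520610489713189572125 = -0.00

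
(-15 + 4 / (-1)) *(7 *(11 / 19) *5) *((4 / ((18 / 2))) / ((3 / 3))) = -171.11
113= 113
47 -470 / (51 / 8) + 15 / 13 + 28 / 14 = -23.57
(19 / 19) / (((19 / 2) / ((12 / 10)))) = 0.13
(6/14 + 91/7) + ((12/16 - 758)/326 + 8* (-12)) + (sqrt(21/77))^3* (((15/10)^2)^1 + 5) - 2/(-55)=-42602069/502040 + 87* sqrt(33)/484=-83.83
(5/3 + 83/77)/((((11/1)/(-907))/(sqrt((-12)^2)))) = -2300152/847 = -2715.65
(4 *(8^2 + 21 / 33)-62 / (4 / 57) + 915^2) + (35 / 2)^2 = 36823877 / 44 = 836906.30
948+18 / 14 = 6645 / 7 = 949.29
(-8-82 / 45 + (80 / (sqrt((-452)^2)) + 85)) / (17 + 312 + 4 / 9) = 383179 / 1675225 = 0.23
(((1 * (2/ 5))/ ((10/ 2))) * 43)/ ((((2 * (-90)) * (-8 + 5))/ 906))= 6493/ 1125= 5.77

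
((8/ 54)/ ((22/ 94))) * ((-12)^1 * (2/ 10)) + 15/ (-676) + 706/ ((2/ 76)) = 8976669583/ 334620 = 26826.46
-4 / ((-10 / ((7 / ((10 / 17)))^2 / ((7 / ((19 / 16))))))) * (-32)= -307.50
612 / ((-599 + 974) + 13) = 153 / 97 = 1.58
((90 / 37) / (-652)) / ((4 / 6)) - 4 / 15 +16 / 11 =4706029 / 3980460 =1.18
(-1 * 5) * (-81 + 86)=-25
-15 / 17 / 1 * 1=-15 / 17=-0.88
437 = 437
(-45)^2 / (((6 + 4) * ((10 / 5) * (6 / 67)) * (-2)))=-9045 / 16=-565.31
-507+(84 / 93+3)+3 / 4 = -62291 / 124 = -502.35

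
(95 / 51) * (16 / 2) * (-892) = -677920 / 51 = -13292.55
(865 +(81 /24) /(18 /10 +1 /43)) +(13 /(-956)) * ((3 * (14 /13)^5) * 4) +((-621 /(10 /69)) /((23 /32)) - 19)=-547364771302017 /107032918720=-5113.99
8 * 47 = 376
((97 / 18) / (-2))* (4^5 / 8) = -3104 / 9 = -344.89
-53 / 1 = -53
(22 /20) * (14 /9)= 77 /45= 1.71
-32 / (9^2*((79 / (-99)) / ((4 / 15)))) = 1408 / 10665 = 0.13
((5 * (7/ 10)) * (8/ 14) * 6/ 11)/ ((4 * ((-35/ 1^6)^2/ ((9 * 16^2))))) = 6912/ 13475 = 0.51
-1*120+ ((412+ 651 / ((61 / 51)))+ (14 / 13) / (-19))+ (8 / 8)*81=13819784 / 15067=917.22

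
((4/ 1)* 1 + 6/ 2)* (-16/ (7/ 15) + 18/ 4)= -417/ 2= -208.50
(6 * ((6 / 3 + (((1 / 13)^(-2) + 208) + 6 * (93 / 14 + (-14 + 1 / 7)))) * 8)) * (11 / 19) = 1240800 / 133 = 9329.32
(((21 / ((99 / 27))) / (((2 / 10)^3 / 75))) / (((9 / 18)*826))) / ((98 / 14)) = 84375 / 4543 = 18.57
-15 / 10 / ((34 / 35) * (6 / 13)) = -3.35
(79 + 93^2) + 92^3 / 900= 2158472 / 225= 9593.21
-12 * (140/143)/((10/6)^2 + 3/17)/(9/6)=-42840/16159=-2.65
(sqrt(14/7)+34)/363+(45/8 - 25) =-55993/2904+sqrt(2)/363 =-19.28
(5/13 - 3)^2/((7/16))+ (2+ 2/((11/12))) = 257874/13013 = 19.82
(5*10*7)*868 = 303800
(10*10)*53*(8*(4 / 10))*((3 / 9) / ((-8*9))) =-2120 / 27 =-78.52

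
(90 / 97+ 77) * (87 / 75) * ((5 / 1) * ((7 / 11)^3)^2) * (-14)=-361059369146 / 859207085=-420.22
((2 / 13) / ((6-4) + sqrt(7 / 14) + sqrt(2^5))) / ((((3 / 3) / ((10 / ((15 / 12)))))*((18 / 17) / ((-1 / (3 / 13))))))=544 / 1971-136*sqrt(2) / 219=-0.60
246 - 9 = 237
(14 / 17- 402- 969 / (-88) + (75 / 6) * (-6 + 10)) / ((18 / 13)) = -735059 / 2992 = -245.67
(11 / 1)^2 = 121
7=7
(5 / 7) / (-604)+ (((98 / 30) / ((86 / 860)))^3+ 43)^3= 3538146661235708592341 / 83219724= 42515722128995.63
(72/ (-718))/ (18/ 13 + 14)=-0.01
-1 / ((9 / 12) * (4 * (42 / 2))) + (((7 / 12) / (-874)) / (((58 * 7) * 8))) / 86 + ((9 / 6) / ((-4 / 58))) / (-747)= 9660676849 / 729468423936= 0.01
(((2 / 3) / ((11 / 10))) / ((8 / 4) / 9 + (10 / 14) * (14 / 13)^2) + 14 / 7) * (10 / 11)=226480 / 96679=2.34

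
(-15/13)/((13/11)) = -165/169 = -0.98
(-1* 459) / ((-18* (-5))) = -51 / 10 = -5.10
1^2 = 1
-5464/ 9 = -607.11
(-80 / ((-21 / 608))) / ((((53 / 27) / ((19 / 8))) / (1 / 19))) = 54720 / 371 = 147.49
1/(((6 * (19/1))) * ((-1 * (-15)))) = 1/1710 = 0.00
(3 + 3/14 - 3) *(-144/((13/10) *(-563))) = 2160/51233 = 0.04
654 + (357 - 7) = 1004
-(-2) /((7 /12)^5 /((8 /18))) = 221184 /16807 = 13.16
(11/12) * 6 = 11/2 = 5.50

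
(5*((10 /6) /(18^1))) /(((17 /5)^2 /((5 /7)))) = 3125 /109242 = 0.03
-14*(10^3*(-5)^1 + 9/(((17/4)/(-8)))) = 1194032/17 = 70237.18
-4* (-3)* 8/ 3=32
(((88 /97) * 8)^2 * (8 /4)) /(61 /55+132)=0.79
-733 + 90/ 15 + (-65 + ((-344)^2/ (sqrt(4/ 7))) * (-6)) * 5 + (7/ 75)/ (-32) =-1775040 * sqrt(7) - 2524807/ 2400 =-4697366.41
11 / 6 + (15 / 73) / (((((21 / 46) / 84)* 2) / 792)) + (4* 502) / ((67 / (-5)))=435026201 / 29346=14824.04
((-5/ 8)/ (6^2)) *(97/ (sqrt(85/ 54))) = -97 *sqrt(510)/ 1632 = -1.34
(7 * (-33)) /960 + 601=192243 /320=600.76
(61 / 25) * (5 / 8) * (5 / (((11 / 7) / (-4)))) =-427 / 22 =-19.41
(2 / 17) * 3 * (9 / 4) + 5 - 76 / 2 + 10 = -755 / 34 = -22.21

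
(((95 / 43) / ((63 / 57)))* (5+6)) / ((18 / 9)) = 19855 / 1806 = 10.99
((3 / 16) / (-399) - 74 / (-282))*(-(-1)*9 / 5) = 47157 / 100016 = 0.47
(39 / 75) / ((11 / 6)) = 78 / 275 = 0.28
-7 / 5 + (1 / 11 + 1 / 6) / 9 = -4073 / 2970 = -1.37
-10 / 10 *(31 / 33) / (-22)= 31 / 726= 0.04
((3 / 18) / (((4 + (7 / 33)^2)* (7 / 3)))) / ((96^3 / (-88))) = -1331 / 757800960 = -0.00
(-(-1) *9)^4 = 6561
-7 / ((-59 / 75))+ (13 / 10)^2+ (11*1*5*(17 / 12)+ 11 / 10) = 396502 / 4425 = 89.60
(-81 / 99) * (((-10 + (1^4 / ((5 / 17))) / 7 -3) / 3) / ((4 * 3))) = 219 / 770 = 0.28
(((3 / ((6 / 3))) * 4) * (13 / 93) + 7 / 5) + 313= 48862 / 155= 315.24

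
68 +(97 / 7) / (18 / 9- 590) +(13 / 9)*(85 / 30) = 2669725 / 37044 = 72.07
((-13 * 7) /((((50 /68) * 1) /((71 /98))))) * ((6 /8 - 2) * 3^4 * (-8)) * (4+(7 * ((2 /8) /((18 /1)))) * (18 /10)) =-303217.37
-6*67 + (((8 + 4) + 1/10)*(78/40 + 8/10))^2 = 1128361/1600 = 705.23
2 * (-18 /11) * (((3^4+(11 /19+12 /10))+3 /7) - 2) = -1944108 /7315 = -265.77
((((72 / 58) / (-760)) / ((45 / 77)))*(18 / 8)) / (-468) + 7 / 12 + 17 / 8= 46559731 / 17191200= 2.71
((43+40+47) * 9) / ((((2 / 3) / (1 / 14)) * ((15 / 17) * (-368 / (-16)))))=1989 / 322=6.18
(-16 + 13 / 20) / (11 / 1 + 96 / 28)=-2149 / 2020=-1.06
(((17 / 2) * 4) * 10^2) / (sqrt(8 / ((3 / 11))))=850 * sqrt(66) / 11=627.77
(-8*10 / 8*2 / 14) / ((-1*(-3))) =-10 / 21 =-0.48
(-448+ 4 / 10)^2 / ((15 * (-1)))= -1669548 / 125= -13356.38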